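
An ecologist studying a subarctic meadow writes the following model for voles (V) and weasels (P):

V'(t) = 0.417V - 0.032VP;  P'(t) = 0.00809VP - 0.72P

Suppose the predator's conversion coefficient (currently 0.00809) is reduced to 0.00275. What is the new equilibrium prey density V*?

At the interior fixed point, setting dP/dt = 0 with P > 0 fixes V* = (predator death rate)/(VP coefficient) — independent of the other coefficients.
With the change, V* = 0.72/0.00275 = 262; it rises from 89.

V* ≈ 262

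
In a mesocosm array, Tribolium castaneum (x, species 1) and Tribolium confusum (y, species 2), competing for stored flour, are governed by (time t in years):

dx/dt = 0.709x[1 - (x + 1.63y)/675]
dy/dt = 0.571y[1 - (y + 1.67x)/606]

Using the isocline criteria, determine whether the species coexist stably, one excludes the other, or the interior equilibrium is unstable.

unstable coexistence (outcome depends on initial conditions)

Compare the nullcline intercepts: K1/α12 = 675/1.63 = 414 < K2 = 606; K2/α21 = 606/1.67 = 363 < K1 = 675.
Since both are reversed, neither can invade when rare; the interior point is a saddle.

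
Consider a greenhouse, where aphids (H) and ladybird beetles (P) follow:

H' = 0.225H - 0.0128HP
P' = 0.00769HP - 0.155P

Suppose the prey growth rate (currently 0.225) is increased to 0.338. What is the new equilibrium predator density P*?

P* ≈ 26.4

At the interior fixed point, setting dH/dt = 0 with H > 0 fixes P* = (prey growth rate)/(HP coefficient) — independent of the other coefficients.
With the change, P* = 0.338/0.0128 = 26.4; it rises from 17.6.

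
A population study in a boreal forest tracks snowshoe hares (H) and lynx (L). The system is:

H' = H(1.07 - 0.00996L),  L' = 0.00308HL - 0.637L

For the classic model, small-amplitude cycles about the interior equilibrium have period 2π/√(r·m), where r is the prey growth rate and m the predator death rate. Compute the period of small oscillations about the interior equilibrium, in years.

Here r = 1.07 and m = 0.637, so r·m = 0.682.
ω = √0.682 = 0.826 per year, hence T = 2π/ω ≈ 7.61 years.

T ≈ 7.61 years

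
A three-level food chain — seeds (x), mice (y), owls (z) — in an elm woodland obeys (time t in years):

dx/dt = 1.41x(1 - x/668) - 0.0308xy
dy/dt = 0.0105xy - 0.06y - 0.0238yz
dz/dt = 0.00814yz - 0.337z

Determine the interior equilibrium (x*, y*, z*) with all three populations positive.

From dz/dt = 0: 0.00814y* = 0.337, so y* = 41.4.
From dx/dt = 0: 1.41(1 - x*/668) = 0.0308·41.4, giving x* = 668·(1 - 0.904) = 63.9.
From dy/dt = 0: 0.0105·63.9 - 0.06 = 0.0238z*, so z* = 0.611/0.0238 = 25.7.

x* ≈ 63.9, y* ≈ 41.4, z* ≈ 25.7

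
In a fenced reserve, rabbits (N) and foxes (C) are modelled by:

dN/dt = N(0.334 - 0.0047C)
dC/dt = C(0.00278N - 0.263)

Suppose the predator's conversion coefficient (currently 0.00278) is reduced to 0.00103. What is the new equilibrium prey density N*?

At the interior fixed point, setting dC/dt = 0 with C > 0 fixes N* = (predator death rate)/(NC coefficient) — independent of the other coefficients.
With the change, N* = 0.263/0.00103 = 255; it rises from 94.6.

N* ≈ 255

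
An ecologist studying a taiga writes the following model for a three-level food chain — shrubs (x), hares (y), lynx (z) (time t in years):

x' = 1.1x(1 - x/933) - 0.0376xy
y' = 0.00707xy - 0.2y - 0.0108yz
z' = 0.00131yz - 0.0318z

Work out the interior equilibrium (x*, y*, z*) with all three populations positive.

x* ≈ 159, y* ≈ 24.3, z* ≈ 85.5

From dz/dt = 0: 0.00131y* = 0.0318, so y* = 24.3.
From dx/dt = 0: 1.1(1 - x*/933) = 0.0376·24.3, giving x* = 933·(1 - 0.83) = 159.
From dy/dt = 0: 0.00707·159 - 0.2 = 0.0108z*, so z* = 0.923/0.0108 = 85.5.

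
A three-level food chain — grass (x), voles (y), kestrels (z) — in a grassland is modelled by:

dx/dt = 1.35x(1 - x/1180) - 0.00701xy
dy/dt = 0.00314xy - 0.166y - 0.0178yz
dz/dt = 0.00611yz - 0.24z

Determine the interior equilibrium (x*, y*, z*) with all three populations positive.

From dz/dt = 0: 0.00611y* = 0.24, so y* = 39.3.
From dx/dt = 0: 1.35(1 - x*/1180) = 0.00701·39.3, giving x* = 1180·(1 - 0.204) = 939.
From dy/dt = 0: 0.00314·939 - 0.166 = 0.0178z*, so z* = 2.78/0.0178 = 156.

x* ≈ 939, y* ≈ 39.3, z* ≈ 156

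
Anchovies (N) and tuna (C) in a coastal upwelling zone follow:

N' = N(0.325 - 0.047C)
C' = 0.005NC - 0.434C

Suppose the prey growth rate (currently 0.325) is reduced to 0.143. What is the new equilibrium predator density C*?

At the interior fixed point, setting dN/dt = 0 with N > 0 fixes C* = (prey growth rate)/(NC coefficient) — independent of the other coefficients.
With the change, C* = 0.143/0.047 = 3.04; it falls from 6.91.

C* ≈ 3.04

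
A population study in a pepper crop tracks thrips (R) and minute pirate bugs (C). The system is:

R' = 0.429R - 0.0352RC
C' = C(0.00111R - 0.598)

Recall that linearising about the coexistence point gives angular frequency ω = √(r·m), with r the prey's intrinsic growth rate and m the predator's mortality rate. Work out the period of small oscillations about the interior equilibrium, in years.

Here r = 0.429 and m = 0.598, so r·m = 0.257.
ω = √0.257 = 0.506 per year, hence T = 2π/ω ≈ 12.4 years.

T ≈ 12.4 years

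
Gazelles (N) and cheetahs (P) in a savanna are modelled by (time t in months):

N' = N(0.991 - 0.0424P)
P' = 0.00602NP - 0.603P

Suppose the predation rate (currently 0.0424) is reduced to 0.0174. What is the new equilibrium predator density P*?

At the interior fixed point, setting dN/dt = 0 with N > 0 fixes P* = (prey growth rate)/(NP coefficient) — independent of the other coefficients.
With the change, P* = 0.991/0.0174 = 57; it rises from 23.4.

P* ≈ 57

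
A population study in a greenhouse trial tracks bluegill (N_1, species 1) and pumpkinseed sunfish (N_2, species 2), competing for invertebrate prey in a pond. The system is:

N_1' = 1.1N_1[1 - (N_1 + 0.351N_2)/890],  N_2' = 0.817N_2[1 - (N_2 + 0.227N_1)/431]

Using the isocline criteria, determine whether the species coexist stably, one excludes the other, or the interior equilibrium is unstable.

Compare the nullcline intercepts: K1/α12 = 890/0.351 = 2540 > K2 = 431; K2/α21 = 431/0.227 = 1900 > K1 = 890.
Since both inequalities hold, each species can invade when rare, so the interior equilibrium is stable.

stable coexistence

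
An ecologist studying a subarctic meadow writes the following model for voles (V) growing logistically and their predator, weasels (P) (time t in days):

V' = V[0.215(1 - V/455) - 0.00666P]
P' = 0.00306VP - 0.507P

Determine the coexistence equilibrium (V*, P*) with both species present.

V* ≈ 166, P* ≈ 20.5

From dP/dt = 0 with P > 0: 0.00306V* = 0.507, so V* = 166.
Substitute into dV/dt = 0: 0.215(1 - 166/455) = 0.00666P*.
The bracket is 0.636, giving P* = 0.137/0.00666 = 20.5.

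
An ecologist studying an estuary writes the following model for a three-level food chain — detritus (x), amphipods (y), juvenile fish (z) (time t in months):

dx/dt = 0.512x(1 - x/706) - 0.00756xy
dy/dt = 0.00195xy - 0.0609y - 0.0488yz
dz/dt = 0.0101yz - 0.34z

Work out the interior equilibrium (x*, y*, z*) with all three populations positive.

x* ≈ 355, y* ≈ 33.7, z* ≈ 12.9

From dz/dt = 0: 0.0101y* = 0.34, so y* = 33.7.
From dx/dt = 0: 0.512(1 - x*/706) = 0.00756·33.7, giving x* = 706·(1 - 0.497) = 355.
From dy/dt = 0: 0.00195·355 - 0.0609 = 0.0488z*, so z* = 0.631/0.0488 = 12.9.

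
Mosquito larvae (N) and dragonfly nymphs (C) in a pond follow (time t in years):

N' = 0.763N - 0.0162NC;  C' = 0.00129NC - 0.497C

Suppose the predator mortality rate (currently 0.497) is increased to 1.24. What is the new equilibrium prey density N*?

At the interior fixed point, setting dC/dt = 0 with C > 0 fixes N* = (predator death rate)/(NC coefficient) — independent of the other coefficients.
With the change, N* = 1.24/0.00129 = 961; it rises from 385.

N* ≈ 961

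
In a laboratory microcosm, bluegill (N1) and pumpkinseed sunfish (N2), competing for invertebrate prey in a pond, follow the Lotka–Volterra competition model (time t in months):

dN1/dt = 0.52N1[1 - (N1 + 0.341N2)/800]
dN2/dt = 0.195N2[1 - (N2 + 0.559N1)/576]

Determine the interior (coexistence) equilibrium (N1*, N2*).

N1* ≈ 746, N2* ≈ 159

Setting both brackets to zero gives the nullclines N1 + 0.341N2 = 800 and 0.559N1 + N2 = 576.
Substituting N2 = 576 - 0.559N1 into the first: N1(1 - 0.341·0.559) = 800 - 0.341·576.
So N1* = 604/0.809 = 746, and then N2* = 576 - 0.559·746 = 159.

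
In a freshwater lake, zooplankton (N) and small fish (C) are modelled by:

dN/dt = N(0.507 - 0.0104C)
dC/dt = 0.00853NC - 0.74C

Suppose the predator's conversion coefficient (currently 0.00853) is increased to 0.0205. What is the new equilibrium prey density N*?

N* ≈ 36.1

At the interior fixed point, setting dC/dt = 0 with C > 0 fixes N* = (predator death rate)/(NC coefficient) — independent of the other coefficients.
With the change, N* = 0.74/0.0205 = 36.1; it falls from 86.8.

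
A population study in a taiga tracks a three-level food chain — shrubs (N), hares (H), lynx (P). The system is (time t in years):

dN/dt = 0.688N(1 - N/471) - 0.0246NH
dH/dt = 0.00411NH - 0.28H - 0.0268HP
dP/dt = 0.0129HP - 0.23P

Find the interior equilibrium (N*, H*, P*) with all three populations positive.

N* ≈ 171, H* ≈ 17.8, P* ≈ 15.7

From dP/dt = 0: 0.0129H* = 0.23, so H* = 17.8.
From dN/dt = 0: 0.688(1 - N*/471) = 0.0246·17.8, giving N* = 471·(1 - 0.638) = 171.
From dH/dt = 0: 0.00411·171 - 0.28 = 0.0268P*, so P* = 0.422/0.0268 = 15.7.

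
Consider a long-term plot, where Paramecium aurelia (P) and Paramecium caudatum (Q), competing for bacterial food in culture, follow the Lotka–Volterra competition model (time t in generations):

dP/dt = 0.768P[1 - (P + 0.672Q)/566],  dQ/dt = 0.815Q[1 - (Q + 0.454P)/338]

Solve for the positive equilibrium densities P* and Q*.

Setting both brackets to zero gives the nullclines P + 0.672Q = 566 and 0.454P + Q = 338.
Substituting Q = 338 - 0.454P into the first: P(1 - 0.672·0.454) = 566 - 0.672·338.
So P* = 339/0.695 = 488, and then Q* = 338 - 0.454·488 = 117.

P* ≈ 488, Q* ≈ 117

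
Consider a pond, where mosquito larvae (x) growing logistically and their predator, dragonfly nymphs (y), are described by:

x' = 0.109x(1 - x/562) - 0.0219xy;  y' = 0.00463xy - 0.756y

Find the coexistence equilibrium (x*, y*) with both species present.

x* ≈ 163, y* ≈ 3.53

From dy/dt = 0 with y > 0: 0.00463x* = 0.756, so x* = 163.
Substitute into dx/dt = 0: 0.109(1 - 163/562) = 0.0219y*.
The bracket is 0.709, giving y* = 0.0773/0.0219 = 3.53.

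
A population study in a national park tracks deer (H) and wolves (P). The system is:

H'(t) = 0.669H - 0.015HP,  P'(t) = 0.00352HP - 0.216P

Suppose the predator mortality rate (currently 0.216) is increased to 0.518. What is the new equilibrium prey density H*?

At the interior fixed point, setting dP/dt = 0 with P > 0 fixes H* = (predator death rate)/(HP coefficient) — independent of the other coefficients.
With the change, H* = 0.518/0.00352 = 147; it rises from 61.4.

H* ≈ 147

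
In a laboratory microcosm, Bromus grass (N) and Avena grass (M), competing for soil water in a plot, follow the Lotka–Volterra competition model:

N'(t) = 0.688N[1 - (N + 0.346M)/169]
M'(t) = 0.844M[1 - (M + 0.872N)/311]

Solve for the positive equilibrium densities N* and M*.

Setting both brackets to zero gives the nullclines N + 0.346M = 169 and 0.872N + M = 311.
Substituting M = 311 - 0.872N into the first: N(1 - 0.346·0.872) = 169 - 0.346·311.
So N* = 61.4/0.698 = 87.9, and then M* = 311 - 0.872·87.9 = 234.

N* ≈ 87.9, M* ≈ 234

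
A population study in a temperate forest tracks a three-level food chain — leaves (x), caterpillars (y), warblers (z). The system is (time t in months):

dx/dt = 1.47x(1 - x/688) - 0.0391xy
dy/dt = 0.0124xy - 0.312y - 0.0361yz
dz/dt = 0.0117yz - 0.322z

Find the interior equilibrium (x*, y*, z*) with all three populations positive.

x* ≈ 184, y* ≈ 27.5, z* ≈ 54.7

From dz/dt = 0: 0.0117y* = 0.322, so y* = 27.5.
From dx/dt = 0: 1.47(1 - x*/688) = 0.0391·27.5, giving x* = 688·(1 - 0.732) = 184.
From dy/dt = 0: 0.0124·184 - 0.312 = 0.0361z*, so z* = 1.97/0.0361 = 54.7.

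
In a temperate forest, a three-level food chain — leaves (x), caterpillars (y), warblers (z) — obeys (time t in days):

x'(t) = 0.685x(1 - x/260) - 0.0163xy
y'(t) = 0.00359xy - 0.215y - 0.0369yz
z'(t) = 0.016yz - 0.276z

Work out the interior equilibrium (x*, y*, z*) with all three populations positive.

From dz/dt = 0: 0.016y* = 0.276, so y* = 17.2.
From dx/dt = 0: 0.685(1 - x*/260) = 0.0163·17.2, giving x* = 260·(1 - 0.41) = 153.
From dy/dt = 0: 0.00359·153 - 0.215 = 0.0369z*, so z* = 0.335/0.0369 = 9.09.

x* ≈ 153, y* ≈ 17.2, z* ≈ 9.09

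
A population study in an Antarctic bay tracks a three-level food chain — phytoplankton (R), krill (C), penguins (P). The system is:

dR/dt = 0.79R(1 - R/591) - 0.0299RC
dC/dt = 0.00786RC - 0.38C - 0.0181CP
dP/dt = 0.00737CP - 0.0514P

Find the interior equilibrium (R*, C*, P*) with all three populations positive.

R* ≈ 435, C* ≈ 6.97, P* ≈ 168

From dP/dt = 0: 0.00737C* = 0.0514, so C* = 6.97.
From dR/dt = 0: 0.79(1 - R*/591) = 0.0299·6.97, giving R* = 591·(1 - 0.264) = 435.
From dC/dt = 0: 0.00786·435 - 0.38 = 0.0181P*, so P* = 3.04/0.0181 = 168.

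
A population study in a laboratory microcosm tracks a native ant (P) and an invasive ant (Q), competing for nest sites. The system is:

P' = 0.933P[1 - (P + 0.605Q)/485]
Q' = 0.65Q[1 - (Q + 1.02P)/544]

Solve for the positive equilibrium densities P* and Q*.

P* ≈ 407, Q* ≈ 129

Setting both brackets to zero gives the nullclines P + 0.605Q = 485 and 1.02P + Q = 544.
Substituting Q = 544 - 1.02P into the first: P(1 - 0.605·1.02) = 485 - 0.605·544.
So P* = 156/0.383 = 407, and then Q* = 544 - 1.02·407 = 129.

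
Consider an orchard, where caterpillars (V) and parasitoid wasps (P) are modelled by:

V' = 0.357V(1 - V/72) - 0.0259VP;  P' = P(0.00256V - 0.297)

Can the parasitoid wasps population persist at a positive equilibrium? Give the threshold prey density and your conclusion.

Threshold V = 116; K < 116, so no, the predator goes extinct.

The predator equation gives dP/dt > 0 only when V > 0.297/0.00256 = 116.
Without the predator, V → K = 72. Since 72 < 116, the predator cannot invade.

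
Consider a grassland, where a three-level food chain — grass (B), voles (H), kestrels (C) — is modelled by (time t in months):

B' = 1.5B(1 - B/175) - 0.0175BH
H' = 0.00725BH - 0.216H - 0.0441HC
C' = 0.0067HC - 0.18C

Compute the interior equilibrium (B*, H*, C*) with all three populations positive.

B* ≈ 120, H* ≈ 26.9, C* ≈ 14.9

From dC/dt = 0: 0.0067H* = 0.18, so H* = 26.9.
From dB/dt = 0: 1.5(1 - B*/175) = 0.0175·26.9, giving B* = 175·(1 - 0.313) = 120.
From dH/dt = 0: 0.00725·120 - 0.216 = 0.0441C*, so C* = 0.655/0.0441 = 14.9.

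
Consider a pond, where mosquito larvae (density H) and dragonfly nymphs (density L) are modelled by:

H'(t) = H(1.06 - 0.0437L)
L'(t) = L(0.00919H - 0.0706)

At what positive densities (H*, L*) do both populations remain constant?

H* ≈ 7.68, L* ≈ 24.3

Set dL/dt = 0 with L > 0: 0.00919H - 0.0706 = 0, so H* = 0.0706/0.00919 = 7.68.
Set dH/dt = 0 with H > 0: 1.06 - 0.0437L = 0, so L* = 1.06/0.0437 = 24.3.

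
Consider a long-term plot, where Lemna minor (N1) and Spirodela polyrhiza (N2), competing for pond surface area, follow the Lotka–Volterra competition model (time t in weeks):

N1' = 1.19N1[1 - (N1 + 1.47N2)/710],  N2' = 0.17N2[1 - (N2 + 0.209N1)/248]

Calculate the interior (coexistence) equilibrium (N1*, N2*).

Setting both brackets to zero gives the nullclines N1 + 1.47N2 = 710 and 0.209N1 + N2 = 248.
Substituting N2 = 248 - 0.209N1 into the first: N1(1 - 1.47·0.209) = 710 - 1.47·248.
So N1* = 345/0.693 = 499, and then N2* = 248 - 0.209·499 = 144.

N1* ≈ 499, N2* ≈ 144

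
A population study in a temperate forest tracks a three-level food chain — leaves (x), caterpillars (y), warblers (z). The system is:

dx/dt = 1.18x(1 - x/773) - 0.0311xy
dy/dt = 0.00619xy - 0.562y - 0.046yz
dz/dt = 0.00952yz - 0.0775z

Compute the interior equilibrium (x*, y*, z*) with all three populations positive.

From dz/dt = 0: 0.00952y* = 0.0775, so y* = 8.14.
From dx/dt = 0: 1.18(1 - x*/773) = 0.0311·8.14, giving x* = 773·(1 - 0.215) = 607.
From dy/dt = 0: 0.00619·607 - 0.562 = 0.046z*, so z* = 3.2/0.046 = 69.5.

x* ≈ 607, y* ≈ 8.14, z* ≈ 69.5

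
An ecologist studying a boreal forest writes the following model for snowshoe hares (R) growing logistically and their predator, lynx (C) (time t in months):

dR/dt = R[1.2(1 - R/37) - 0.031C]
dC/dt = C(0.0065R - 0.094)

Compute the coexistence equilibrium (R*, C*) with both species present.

From dC/dt = 0 with C > 0: 0.0065R* = 0.094, so R* = 14.5.
Substitute into dR/dt = 0: 1.2(1 - 14.5/37) = 0.031C*.
The bracket is 0.609, giving C* = 0.731/0.031 = 23.6.

R* ≈ 14.5, C* ≈ 23.6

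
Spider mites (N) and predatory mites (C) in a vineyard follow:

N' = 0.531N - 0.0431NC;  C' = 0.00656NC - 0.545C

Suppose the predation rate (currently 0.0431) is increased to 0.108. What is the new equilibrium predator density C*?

At the interior fixed point, setting dN/dt = 0 with N > 0 fixes C* = (prey growth rate)/(NC coefficient) — independent of the other coefficients.
With the change, C* = 0.531/0.108 = 4.92; it falls from 12.3.

C* ≈ 4.92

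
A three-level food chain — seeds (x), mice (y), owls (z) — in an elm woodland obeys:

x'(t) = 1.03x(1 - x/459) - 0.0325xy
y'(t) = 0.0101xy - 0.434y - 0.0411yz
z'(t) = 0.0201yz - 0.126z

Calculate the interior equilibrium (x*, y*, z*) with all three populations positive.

From dz/dt = 0: 0.0201y* = 0.126, so y* = 6.27.
From dx/dt = 0: 1.03(1 - x*/459) = 0.0325·6.27, giving x* = 459·(1 - 0.198) = 368.
From dy/dt = 0: 0.0101·368 - 0.434 = 0.0411z*, so z* = 3.28/0.0411 = 79.9.

x* ≈ 368, y* ≈ 6.27, z* ≈ 79.9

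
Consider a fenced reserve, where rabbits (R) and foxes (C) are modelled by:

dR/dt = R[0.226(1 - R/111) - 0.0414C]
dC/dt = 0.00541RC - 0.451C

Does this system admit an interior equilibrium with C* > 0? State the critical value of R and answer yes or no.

The predator equation gives dC/dt > 0 only when R > 0.451/0.00541 = 83.4.
Without the predator, R → K = 111. Since 111 > 83.4, the predator can invade and persist.

Threshold R = 83.4; K > 83.4, so yes, the predator persists.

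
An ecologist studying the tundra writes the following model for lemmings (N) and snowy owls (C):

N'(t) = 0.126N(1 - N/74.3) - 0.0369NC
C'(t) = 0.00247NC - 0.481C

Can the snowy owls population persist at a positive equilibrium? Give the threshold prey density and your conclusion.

The predator equation gives dC/dt > 0 only when N > 0.481/0.00247 = 195.
Without the predator, N → K = 74.3. Since 74.3 < 195, the predator cannot invade.

Threshold N = 195; K < 195, so no, the predator goes extinct.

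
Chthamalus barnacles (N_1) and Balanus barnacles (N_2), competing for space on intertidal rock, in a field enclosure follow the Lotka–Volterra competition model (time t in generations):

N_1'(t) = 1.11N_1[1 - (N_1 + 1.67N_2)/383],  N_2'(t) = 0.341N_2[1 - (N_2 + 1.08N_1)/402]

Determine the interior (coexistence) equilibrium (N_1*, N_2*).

N_1* ≈ 359, N_2* ≈ 14.5

Setting both brackets to zero gives the nullclines N_1 + 1.67N_2 = 383 and 1.08N_1 + N_2 = 402.
Substituting N_2 = 402 - 1.08N_1 into the first: N_1(1 - 1.67·1.08) = 383 - 1.67·402.
So N_1* = -288/-0.804 = 359, and then N_2* = 402 - 1.08·359 = 14.5.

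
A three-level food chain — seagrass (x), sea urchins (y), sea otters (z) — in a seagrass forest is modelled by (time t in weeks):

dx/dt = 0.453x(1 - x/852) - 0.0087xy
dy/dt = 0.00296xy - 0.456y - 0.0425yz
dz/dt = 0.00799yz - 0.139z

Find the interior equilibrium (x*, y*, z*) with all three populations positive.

From dz/dt = 0: 0.00799y* = 0.139, so y* = 17.4.
From dx/dt = 0: 0.453(1 - x*/852) = 0.0087·17.4, giving x* = 852·(1 - 0.334) = 567.
From dy/dt = 0: 0.00296·567 - 0.456 = 0.0425z*, so z* = 1.22/0.0425 = 28.8.

x* ≈ 567, y* ≈ 17.4, z* ≈ 28.8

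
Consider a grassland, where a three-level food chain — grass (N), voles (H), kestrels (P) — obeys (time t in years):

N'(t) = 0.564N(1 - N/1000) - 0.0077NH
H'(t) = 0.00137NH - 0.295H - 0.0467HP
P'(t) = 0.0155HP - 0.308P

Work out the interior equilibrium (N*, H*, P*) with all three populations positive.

From dP/dt = 0: 0.0155H* = 0.308, so H* = 19.9.
From dN/dt = 0: 0.564(1 - N*/1000) = 0.0077·19.9, giving N* = 1000·(1 - 0.271) = 729.
From dH/dt = 0: 0.00137·729 - 0.295 = 0.0467P*, so P* = 0.703/0.0467 = 15.1.

N* ≈ 729, H* ≈ 19.9, P* ≈ 15.1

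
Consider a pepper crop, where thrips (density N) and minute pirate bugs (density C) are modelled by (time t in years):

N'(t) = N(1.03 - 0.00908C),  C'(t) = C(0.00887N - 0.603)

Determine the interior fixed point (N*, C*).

Set dC/dt = 0 with C > 0: 0.00887N - 0.603 = 0, so N* = 0.603/0.00887 = 68.
Set dN/dt = 0 with N > 0: 1.03 - 0.00908C = 0, so C* = 1.03/0.00908 = 113.

N* ≈ 68, C* ≈ 113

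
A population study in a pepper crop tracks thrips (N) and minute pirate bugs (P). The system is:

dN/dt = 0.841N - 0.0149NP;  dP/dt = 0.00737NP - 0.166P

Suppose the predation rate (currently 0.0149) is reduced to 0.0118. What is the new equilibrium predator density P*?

At the interior fixed point, setting dN/dt = 0 with N > 0 fixes P* = (prey growth rate)/(NP coefficient) — independent of the other coefficients.
With the change, P* = 0.841/0.0118 = 71.3; it rises from 56.4.

P* ≈ 71.3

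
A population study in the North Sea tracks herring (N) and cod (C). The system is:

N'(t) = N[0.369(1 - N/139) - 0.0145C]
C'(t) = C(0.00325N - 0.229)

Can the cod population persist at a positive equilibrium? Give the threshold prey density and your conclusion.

Threshold N = 70.5; K > 70.5, so yes, the predator persists.

The predator equation gives dC/dt > 0 only when N > 0.229/0.00325 = 70.5.
Without the predator, N → K = 139. Since 139 > 70.5, the predator can invade and persist.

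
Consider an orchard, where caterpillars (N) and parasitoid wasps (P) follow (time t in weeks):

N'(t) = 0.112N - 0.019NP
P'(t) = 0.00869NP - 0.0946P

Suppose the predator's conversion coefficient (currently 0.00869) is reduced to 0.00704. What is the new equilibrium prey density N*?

N* ≈ 13.4

At the interior fixed point, setting dP/dt = 0 with P > 0 fixes N* = (predator death rate)/(NP coefficient) — independent of the other coefficients.
With the change, N* = 0.0946/0.00704 = 13.4; it rises from 10.9.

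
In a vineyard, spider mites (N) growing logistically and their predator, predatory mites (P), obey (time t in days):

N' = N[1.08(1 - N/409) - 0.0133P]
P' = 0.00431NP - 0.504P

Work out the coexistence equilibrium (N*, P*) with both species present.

N* ≈ 117, P* ≈ 58

From dP/dt = 0 with P > 0: 0.00431N* = 0.504, so N* = 117.
Substitute into dN/dt = 0: 1.08(1 - 117/409) = 0.0133P*.
The bracket is 0.714, giving P* = 0.771/0.0133 = 58.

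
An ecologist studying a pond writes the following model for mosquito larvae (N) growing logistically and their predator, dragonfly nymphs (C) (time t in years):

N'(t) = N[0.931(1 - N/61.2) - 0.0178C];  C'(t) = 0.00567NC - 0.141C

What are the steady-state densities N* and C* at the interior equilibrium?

From dC/dt = 0 with C > 0: 0.00567N* = 0.141, so N* = 24.9.
Substitute into dN/dt = 0: 0.931(1 - 24.9/61.2) = 0.0178C*.
The bracket is 0.594, giving C* = 0.553/0.0178 = 31.1.

N* ≈ 24.9, C* ≈ 31.1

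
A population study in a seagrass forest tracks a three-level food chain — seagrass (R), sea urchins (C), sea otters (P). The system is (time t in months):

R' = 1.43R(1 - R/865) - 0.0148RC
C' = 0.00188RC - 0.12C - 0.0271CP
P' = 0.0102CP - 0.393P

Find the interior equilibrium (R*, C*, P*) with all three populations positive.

From dP/dt = 0: 0.0102C* = 0.393, so C* = 38.5.
From dR/dt = 0: 1.43(1 - R*/865) = 0.0148·38.5, giving R* = 865·(1 - 0.399) = 520.
From dC/dt = 0: 0.00188·520 - 0.12 = 0.0271P*, so P* = 0.858/0.0271 = 31.7.

R* ≈ 520, C* ≈ 38.5, P* ≈ 31.7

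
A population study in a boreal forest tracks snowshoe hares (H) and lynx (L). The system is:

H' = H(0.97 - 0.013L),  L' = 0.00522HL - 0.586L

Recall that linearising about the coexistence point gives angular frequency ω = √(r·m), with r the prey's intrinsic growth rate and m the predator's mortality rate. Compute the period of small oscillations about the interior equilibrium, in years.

T ≈ 8.33 years

Here r = 0.97 and m = 0.586, so r·m = 0.568.
ω = √0.568 = 0.754 per year, hence T = 2π/ω ≈ 8.33 years.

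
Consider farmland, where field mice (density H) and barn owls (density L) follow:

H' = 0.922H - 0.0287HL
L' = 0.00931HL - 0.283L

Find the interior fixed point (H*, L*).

H* ≈ 30.4, L* ≈ 32.1

Set dL/dt = 0 with L > 0: 0.00931H - 0.283 = 0, so H* = 0.283/0.00931 = 30.4.
Set dH/dt = 0 with H > 0: 0.922 - 0.0287L = 0, so L* = 0.922/0.0287 = 32.1.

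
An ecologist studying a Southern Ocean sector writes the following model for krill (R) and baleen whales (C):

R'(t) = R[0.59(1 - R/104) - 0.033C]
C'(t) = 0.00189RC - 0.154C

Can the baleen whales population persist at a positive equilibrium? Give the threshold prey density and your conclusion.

The predator equation gives dC/dt > 0 only when R > 0.154/0.00189 = 81.5.
Without the predator, R → K = 104. Since 104 > 81.5, the predator can invade and persist.

Threshold R = 81.5; K > 81.5, so yes, the predator persists.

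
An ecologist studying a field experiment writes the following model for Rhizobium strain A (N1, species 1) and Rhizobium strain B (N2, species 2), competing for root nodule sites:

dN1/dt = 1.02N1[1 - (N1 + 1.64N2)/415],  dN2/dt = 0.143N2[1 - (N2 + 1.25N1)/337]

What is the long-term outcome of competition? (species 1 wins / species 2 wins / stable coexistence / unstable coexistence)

unstable coexistence (outcome depends on initial conditions)

Compare the nullcline intercepts: K1/α12 = 415/1.64 = 253 < K2 = 337; K2/α21 = 337/1.25 = 270 < K1 = 415.
Since both are reversed, neither can invade when rare; the interior point is a saddle.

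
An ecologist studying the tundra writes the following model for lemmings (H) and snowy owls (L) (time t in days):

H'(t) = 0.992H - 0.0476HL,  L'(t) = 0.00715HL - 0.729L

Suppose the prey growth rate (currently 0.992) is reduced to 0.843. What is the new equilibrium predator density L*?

At the interior fixed point, setting dH/dt = 0 with H > 0 fixes L* = (prey growth rate)/(HL coefficient) — independent of the other coefficients.
With the change, L* = 0.843/0.0476 = 17.7; it falls from 20.8.

L* ≈ 17.7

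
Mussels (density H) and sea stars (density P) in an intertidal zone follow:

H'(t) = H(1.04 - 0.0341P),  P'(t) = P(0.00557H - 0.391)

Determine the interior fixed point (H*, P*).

H* ≈ 70.2, P* ≈ 30.5

Set dP/dt = 0 with P > 0: 0.00557H - 0.391 = 0, so H* = 0.391/0.00557 = 70.2.
Set dH/dt = 0 with H > 0: 1.04 - 0.0341P = 0, so P* = 1.04/0.0341 = 30.5.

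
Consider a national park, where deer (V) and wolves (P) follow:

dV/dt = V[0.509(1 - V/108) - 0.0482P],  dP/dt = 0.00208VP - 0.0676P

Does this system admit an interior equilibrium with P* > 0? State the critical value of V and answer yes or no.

Threshold V = 32.5; K > 32.5, so yes, the predator persists.

The predator equation gives dP/dt > 0 only when V > 0.0676/0.00208 = 32.5.
Without the predator, V → K = 108. Since 108 > 32.5, the predator can invade and persist.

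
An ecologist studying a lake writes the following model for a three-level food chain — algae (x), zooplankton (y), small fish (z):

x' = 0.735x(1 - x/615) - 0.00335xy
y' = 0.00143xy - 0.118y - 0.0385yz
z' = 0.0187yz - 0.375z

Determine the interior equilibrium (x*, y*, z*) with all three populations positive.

From dz/dt = 0: 0.0187y* = 0.375, so y* = 20.1.
From dx/dt = 0: 0.735(1 - x*/615) = 0.00335·20.1, giving x* = 615·(1 - 0.0914) = 559.
From dy/dt = 0: 0.00143·559 - 0.118 = 0.0385z*, so z* = 0.681/0.0385 = 17.7.

x* ≈ 559, y* ≈ 20.1, z* ≈ 17.7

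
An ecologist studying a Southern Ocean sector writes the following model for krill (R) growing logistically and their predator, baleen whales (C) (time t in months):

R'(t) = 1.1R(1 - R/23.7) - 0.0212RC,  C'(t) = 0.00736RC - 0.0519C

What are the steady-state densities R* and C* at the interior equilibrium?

From dC/dt = 0 with C > 0: 0.00736R* = 0.0519, so R* = 7.05.
Substitute into dR/dt = 0: 1.1(1 - 7.05/23.7) = 0.0212C*.
The bracket is 0.702, giving C* = 0.773/0.0212 = 36.4.

R* ≈ 7.05, C* ≈ 36.4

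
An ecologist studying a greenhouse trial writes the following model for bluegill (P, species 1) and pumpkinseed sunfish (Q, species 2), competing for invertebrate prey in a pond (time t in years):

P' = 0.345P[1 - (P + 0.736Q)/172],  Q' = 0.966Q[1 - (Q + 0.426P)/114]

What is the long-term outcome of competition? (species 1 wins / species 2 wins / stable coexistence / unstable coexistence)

stable coexistence

Compare the nullcline intercepts: K1/α12 = 172/0.736 = 234 > K2 = 114; K2/α21 = 114/0.426 = 268 > K1 = 172.
Since both inequalities hold, each species can invade when rare, so the interior equilibrium is stable.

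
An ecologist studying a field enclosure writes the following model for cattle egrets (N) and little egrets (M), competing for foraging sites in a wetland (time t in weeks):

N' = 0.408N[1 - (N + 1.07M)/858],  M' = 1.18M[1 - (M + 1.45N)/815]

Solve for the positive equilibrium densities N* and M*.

Setting both brackets to zero gives the nullclines N + 1.07M = 858 and 1.45N + M = 815.
Substituting M = 815 - 1.45N into the first: N(1 - 1.07·1.45) = 858 - 1.07·815.
So N* = -14.1/-0.552 = 25.5, and then M* = 815 - 1.45·25.5 = 778.

N* ≈ 25.5, M* ≈ 778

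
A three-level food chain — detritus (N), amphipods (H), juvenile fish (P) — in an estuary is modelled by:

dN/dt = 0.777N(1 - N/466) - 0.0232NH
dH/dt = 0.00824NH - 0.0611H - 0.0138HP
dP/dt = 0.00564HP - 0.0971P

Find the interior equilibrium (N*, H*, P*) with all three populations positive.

N* ≈ 226, H* ≈ 17.2, P* ≈ 131

From dP/dt = 0: 0.00564H* = 0.0971, so H* = 17.2.
From dN/dt = 0: 0.777(1 - N*/466) = 0.0232·17.2, giving N* = 466·(1 - 0.514) = 226.
From dH/dt = 0: 0.00824·226 - 0.0611 = 0.0138P*, so P* = 1.8/0.0138 = 131.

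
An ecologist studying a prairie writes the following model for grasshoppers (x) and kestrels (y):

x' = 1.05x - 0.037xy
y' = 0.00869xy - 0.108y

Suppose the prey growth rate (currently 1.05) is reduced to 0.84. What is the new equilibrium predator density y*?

y* ≈ 22.7

At the interior fixed point, setting dx/dt = 0 with x > 0 fixes y* = (prey growth rate)/(xy coefficient) — independent of the other coefficients.
With the change, y* = 0.84/0.037 = 22.7; it falls from 28.4.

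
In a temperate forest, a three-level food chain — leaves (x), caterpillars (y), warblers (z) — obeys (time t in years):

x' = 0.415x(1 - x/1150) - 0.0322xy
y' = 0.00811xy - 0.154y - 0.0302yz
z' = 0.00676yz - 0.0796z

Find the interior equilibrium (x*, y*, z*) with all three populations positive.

From dz/dt = 0: 0.00676y* = 0.0796, so y* = 11.8.
From dx/dt = 0: 0.415(1 - x*/1150) = 0.0322·11.8, giving x* = 1150·(1 - 0.914) = 99.3.
From dy/dt = 0: 0.00811·99.3 - 0.154 = 0.0302z*, so z* = 0.651/0.0302 = 21.6.

x* ≈ 99.3, y* ≈ 11.8, z* ≈ 21.6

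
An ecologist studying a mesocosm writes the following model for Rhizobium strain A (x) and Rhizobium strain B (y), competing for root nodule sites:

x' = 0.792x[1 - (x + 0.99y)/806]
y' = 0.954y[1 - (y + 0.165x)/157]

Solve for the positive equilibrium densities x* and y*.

x* ≈ 778, y* ≈ 28.7

Setting both brackets to zero gives the nullclines x + 0.99y = 806 and 0.165x + y = 157.
Substituting y = 157 - 0.165x into the first: x(1 - 0.99·0.165) = 806 - 0.99·157.
So x* = 651/0.837 = 778, and then y* = 157 - 0.165·778 = 28.7.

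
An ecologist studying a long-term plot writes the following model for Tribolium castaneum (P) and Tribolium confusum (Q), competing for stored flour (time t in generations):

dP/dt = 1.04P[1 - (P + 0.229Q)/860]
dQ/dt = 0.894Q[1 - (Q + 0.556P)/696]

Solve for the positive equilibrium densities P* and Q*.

P* ≈ 803, Q* ≈ 250

Setting both brackets to zero gives the nullclines P + 0.229Q = 860 and 0.556P + Q = 696.
Substituting Q = 696 - 0.556P into the first: P(1 - 0.229·0.556) = 860 - 0.229·696.
So P* = 701/0.873 = 803, and then Q* = 696 - 0.556·803 = 250.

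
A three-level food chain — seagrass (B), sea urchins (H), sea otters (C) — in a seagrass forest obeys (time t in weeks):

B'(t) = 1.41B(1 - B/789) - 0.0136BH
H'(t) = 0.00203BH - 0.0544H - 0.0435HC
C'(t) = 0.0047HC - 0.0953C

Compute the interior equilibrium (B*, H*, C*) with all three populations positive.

From dC/dt = 0: 0.0047H* = 0.0953, so H* = 20.3.
From dB/dt = 0: 1.41(1 - B*/789) = 0.0136·20.3, giving B* = 789·(1 - 0.196) = 635.
From dH/dt = 0: 0.00203·635 - 0.0544 = 0.0435C*, so C* = 1.23/0.0435 = 28.4.

B* ≈ 635, H* ≈ 20.3, C* ≈ 28.4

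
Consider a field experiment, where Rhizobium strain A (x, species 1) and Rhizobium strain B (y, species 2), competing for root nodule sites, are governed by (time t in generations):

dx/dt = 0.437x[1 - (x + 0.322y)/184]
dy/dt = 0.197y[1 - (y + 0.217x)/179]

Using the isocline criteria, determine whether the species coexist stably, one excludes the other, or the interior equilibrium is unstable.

Compare the nullcline intercepts: K1/α12 = 184/0.322 = 571 > K2 = 179; K2/α21 = 179/0.217 = 825 > K1 = 184.
Since both inequalities hold, each species can invade when rare, so the interior equilibrium is stable.

stable coexistence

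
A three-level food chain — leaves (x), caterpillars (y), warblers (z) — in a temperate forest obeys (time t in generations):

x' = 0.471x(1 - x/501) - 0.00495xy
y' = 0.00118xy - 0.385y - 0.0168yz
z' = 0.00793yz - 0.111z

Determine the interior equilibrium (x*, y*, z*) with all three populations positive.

From dz/dt = 0: 0.00793y* = 0.111, so y* = 14.
From dx/dt = 0: 0.471(1 - x*/501) = 0.00495·14, giving x* = 501·(1 - 0.147) = 427.
From dy/dt = 0: 0.00118·427 - 0.385 = 0.0168z*, so z* = 0.119/0.0168 = 7.1.

x* ≈ 427, y* ≈ 14, z* ≈ 7.1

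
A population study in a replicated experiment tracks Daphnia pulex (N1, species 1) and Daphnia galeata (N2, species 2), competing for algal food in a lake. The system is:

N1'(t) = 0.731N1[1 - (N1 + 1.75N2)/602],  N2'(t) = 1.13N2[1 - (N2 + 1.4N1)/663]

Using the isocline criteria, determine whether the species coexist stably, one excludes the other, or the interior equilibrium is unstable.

unstable coexistence (outcome depends on initial conditions)

Compare the nullcline intercepts: K1/α12 = 602/1.75 = 344 < K2 = 663; K2/α21 = 663/1.4 = 474 < K1 = 602.
Since both are reversed, neither can invade when rare; the interior point is a saddle.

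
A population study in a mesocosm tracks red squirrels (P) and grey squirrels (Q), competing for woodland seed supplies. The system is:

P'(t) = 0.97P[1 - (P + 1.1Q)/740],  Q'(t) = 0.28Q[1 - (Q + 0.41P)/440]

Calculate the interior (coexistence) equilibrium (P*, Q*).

P* ≈ 466, Q* ≈ 249

Setting both brackets to zero gives the nullclines P + 1.1Q = 740 and 0.41P + Q = 440.
Substituting Q = 440 - 0.41P into the first: P(1 - 1.1·0.41) = 740 - 1.1·440.
So P* = 256/0.549 = 466, and then Q* = 440 - 0.41·466 = 249.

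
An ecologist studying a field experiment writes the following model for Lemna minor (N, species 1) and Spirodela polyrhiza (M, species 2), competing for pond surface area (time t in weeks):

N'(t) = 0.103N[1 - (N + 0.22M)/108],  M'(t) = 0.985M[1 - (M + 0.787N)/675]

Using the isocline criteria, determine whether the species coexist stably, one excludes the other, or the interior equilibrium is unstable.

species 2 excludes species 1

Compare the nullcline intercepts: K1/α12 = 108/0.22 = 491 < K2 = 675; K2/α21 = 675/0.787 = 858 > K1 = 108.
Since the inequalities point opposite ways, species 2 can invade but species 1 cannot.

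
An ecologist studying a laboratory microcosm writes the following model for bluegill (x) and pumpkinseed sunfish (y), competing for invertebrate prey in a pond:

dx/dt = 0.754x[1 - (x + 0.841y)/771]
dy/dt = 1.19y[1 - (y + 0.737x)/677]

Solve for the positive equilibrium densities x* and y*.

Setting both brackets to zero gives the nullclines x + 0.841y = 771 and 0.737x + y = 677.
Substituting y = 677 - 0.737x into the first: x(1 - 0.841·0.737) = 771 - 0.841·677.
So x* = 202/0.38 = 530, and then y* = 677 - 0.737·530 = 286.

x* ≈ 530, y* ≈ 286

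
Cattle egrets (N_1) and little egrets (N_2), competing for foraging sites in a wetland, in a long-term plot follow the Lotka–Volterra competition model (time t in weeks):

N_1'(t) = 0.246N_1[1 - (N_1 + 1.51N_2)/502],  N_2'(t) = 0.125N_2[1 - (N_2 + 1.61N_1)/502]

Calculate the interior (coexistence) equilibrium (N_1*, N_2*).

Setting both brackets to zero gives the nullclines N_1 + 1.51N_2 = 502 and 1.61N_1 + N_2 = 502.
Substituting N_2 = 502 - 1.61N_1 into the first: N_1(1 - 1.51·1.61) = 502 - 1.51·502.
So N_1* = -256/-1.43 = 179, and then N_2* = 502 - 1.61·179 = 214.

N_1* ≈ 179, N_2* ≈ 214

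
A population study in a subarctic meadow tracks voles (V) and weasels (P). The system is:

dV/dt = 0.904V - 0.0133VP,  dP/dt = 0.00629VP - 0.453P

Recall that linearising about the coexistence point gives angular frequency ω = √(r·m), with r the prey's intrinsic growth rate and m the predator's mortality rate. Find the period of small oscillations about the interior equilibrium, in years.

T ≈ 9.82 years

Here r = 0.904 and m = 0.453, so r·m = 0.41.
ω = √0.41 = 0.64 per year, hence T = 2π/ω ≈ 9.82 years.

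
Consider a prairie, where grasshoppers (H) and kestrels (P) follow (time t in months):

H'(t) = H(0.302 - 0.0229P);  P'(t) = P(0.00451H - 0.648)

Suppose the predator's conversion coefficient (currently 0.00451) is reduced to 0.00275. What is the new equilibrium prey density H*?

H* ≈ 236

At the interior fixed point, setting dP/dt = 0 with P > 0 fixes H* = (predator death rate)/(HP coefficient) — independent of the other coefficients.
With the change, H* = 0.648/0.00275 = 236; it rises from 144.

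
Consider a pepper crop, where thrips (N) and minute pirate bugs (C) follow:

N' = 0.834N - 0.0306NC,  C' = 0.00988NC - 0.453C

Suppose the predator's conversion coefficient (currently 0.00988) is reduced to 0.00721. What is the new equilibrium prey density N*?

At the interior fixed point, setting dC/dt = 0 with C > 0 fixes N* = (predator death rate)/(NC coefficient) — independent of the other coefficients.
With the change, N* = 0.453/0.00721 = 62.8; it rises from 45.9.

N* ≈ 62.8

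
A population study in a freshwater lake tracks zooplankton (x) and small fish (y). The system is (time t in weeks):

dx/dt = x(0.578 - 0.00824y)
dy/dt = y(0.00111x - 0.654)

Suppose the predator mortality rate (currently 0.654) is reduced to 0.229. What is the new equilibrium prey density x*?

At the interior fixed point, setting dy/dt = 0 with y > 0 fixes x* = (predator death rate)/(xy coefficient) — independent of the other coefficients.
With the change, x* = 0.229/0.00111 = 206; it falls from 589.

x* ≈ 206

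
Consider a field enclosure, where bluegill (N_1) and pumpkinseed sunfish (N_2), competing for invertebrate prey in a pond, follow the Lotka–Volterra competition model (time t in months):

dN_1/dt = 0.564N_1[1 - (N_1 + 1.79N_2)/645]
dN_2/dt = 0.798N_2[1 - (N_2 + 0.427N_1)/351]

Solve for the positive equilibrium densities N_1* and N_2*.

Setting both brackets to zero gives the nullclines N_1 + 1.79N_2 = 645 and 0.427N_1 + N_2 = 351.
Substituting N_2 = 351 - 0.427N_1 into the first: N_1(1 - 1.79·0.427) = 645 - 1.79·351.
So N_1* = 16.7/0.236 = 70.9, and then N_2* = 351 - 0.427·70.9 = 321.

N_1* ≈ 70.9, N_2* ≈ 321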